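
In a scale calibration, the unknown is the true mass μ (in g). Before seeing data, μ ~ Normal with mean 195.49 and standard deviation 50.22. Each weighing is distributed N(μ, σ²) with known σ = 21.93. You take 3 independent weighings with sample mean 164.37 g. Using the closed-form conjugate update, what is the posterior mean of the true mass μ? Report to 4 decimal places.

For Normal data with known variance σ², a Normal(μ₀, σ₀²) prior on μ is conjugate. Posterior precision = 1/σ₀² + n/σ²; posterior mean is the precision-weighted average of μ₀ and x̄.
n·x̄ = 3·164.37 = 493.11.
σ₀² = 50.22² = 2522.0484, σ² = 21.93² = 480.9249; σ² + n·σ₀² = 480.9249 + 3·2522.0484 = 8047.0701.
Posterior mean = (μ₀/σ₀² + n·x̄/σ²)/(1/σ₀² + n/σ²) = (σ²·μ₀ + σ₀²·n·x̄)/(σ² + n·σ₀²) = (480.9249·195.49 + 2522.0484·493.11)/8047.0701 = 1337663.295225/8047.0701 = 166.2299.

166.2299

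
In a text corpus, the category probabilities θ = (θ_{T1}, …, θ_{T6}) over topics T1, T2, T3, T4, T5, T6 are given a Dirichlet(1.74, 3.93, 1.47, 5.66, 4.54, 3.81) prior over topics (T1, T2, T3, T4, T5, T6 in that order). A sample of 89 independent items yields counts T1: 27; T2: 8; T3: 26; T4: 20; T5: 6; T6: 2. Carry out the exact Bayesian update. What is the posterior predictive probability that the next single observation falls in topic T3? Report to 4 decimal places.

The Dirichlet prior is conjugate to the Multinomial likelihood: each posterior αⱼ = prior αⱼ + observed count nⱼ.
Posterior concentration: (28.74, 11.93, 27.47, 25.66, 10.54, 5.81), total = 110.15.
P(next = T3 | data) = α_{T3}/Σα = 0.2494.

0.2494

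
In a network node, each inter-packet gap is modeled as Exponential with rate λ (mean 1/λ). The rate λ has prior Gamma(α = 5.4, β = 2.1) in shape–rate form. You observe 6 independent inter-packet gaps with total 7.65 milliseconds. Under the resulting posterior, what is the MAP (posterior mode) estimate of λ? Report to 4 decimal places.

1.0667

With a Gamma(shape α, rate β) prior on the exponential rate λ, the posterior after n observations with total T = Σxᵢ is Gamma(α+n, β+T).
Posterior: Gamma(5.4+6, 2.1+7.65) = Gamma(11.4, 9.75).
Mode = (α−1)/β = 1.0667.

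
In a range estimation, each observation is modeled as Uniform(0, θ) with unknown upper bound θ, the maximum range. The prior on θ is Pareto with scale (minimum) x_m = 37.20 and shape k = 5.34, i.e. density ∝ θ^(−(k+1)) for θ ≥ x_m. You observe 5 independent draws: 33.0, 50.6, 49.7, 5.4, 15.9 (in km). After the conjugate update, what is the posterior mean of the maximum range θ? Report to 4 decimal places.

A Pareto(scale x_m, shape k) prior on the upper bound θ of Uniform(0, θ) is conjugate: posterior is Pareto(max(x_m, max xᵢ), k + n).
Sample maximum = 50.6; prior scale x_m = 37.20 → posterior scale = max = 50.60.
Posterior shape = 5.34 + 5 = 10.34.
E[θ|data] = k·x_m/(k−1) = 10.34·50.60/9.34 = 56.0176.

56.0176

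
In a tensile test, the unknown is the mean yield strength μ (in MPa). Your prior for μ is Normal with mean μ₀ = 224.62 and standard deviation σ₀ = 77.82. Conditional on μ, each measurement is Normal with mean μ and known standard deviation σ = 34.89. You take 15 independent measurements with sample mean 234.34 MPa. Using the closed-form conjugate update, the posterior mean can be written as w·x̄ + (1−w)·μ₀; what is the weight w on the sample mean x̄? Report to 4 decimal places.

0.9868

For Normal data with known variance σ², a Normal(μ₀, σ₀²) prior on μ is conjugate. Posterior precision = 1/σ₀² + n/σ²; posterior mean is the precision-weighted average of μ₀ and x̄.
σ₀² = 77.82² = 6055.9524, σ² = 34.89² = 1217.3121. Prior precision 1/σ₀² = 1/6055.9524; data precision n/σ² = 15/1217.3121.
w = (n/σ²)/(1/σ₀² + n/σ²) = n·σ₀²/(σ² + n·σ₀²) = 15·6055.9524/(1217.3121 + 15·6055.9524) = 90839.286/92056.5981 = 0.9868.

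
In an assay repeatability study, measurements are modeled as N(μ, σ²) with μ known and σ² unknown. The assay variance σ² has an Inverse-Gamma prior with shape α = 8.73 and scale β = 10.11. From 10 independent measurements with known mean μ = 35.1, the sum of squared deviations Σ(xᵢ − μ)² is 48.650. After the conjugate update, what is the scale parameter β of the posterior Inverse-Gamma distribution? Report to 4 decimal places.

34.4350

With known mean μ and an Inverse-Gamma(α, β) prior on σ², the Normal likelihood is conjugate: posterior is Inv-Gamma(α + n/2, β + Σ(xᵢ−μ)²/2).
Posterior: Inv-Gamma(8.73 + 10/2, 10.11 + 48.650/2) = Inv-Gamma(13.73, 34.4350).
Posterior β = 34.4350.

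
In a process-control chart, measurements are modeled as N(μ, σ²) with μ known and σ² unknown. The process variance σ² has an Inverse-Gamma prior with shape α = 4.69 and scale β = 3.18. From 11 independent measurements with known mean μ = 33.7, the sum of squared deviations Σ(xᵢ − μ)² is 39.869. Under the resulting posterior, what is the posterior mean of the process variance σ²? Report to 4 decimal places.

2.5152

With known mean μ and an Inverse-Gamma(α, β) prior on σ², the Normal likelihood is conjugate: posterior is Inv-Gamma(α + n/2, β + Σ(xᵢ−μ)²/2).
Posterior: Inv-Gamma(4.69 + 11/2, 3.18 + 39.869/2) = Inv-Gamma(10.19, 23.1145).
E[σ²|data] = β/(α−1) = 23.1145/9.19 = 2.5152.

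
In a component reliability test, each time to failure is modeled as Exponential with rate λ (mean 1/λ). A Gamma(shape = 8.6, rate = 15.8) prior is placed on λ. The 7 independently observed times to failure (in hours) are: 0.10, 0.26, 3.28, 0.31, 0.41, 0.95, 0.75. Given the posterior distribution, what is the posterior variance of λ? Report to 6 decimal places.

0.032646

With a Gamma(shape α, rate β) prior on the exponential rate λ, the posterior after n observations with total T = Σxᵢ is Gamma(α+n, β+T).
Sum of observations T = 6.06 hours; n = 7.
Posterior: Gamma(8.6+7, 15.8+6.06) = Gamma(15.6, 21.86).
Var = α/β² = 0.032646.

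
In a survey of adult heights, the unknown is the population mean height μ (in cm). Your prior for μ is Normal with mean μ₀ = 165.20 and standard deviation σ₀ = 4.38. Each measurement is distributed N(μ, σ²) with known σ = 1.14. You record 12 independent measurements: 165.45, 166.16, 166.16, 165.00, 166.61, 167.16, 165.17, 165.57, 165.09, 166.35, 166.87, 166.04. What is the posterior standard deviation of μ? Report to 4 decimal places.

0.3282

For Normal data with known variance σ², a Normal(μ₀, σ₀²) prior on μ is conjugate. Posterior precision = 1/σ₀² + n/σ²; posterior mean is the precision-weighted average of μ₀ and x̄.
σ₀² = 4.38² = 19.1844, σ² = 1.14² = 1.2996; σ² + n·σ₀² = 1.2996 + 12·19.1844 = 231.5124.
Posterior precision = 1/σ₀² + n/σ² = 1/19.1844 + 12/1.2996 = (σ² + n·σ₀²)/(σ₀²σ²) = 231.5124/(19.1844·1.2996); posterior variance σₙ² = σ₀²σ²/(σ² + n·σ₀²) = 19.1844·1.2996/231.5124 = 0.107692.
Posterior SD = √σₙ² = √(19.1844·1.2996/231.5124) = 0.3282.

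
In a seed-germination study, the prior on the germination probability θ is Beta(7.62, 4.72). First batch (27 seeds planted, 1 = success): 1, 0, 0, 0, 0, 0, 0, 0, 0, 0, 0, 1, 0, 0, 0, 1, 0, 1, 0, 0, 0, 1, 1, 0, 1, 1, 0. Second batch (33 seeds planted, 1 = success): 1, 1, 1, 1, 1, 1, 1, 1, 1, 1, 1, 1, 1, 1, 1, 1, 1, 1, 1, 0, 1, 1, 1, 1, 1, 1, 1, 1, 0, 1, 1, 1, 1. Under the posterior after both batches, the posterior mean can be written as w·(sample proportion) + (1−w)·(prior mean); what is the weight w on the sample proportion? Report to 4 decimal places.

The Beta prior is conjugate to a Binomial/Bernoulli likelihood; the update adds successes to α and failures to β.
Total number of seeds planted: n = 27 + 33 = 60.
Posterior mean = (α₀+k)/(α₀+β₀+n) = [n/(α₀+β₀+n)]·(k/n) + [(α₀+β₀)/(α₀+β₀+n)]·α₀/(α₀+β₀), so only n and the prior enter the weight.
The weight on the data is w = n/(α₀+β₀+n) = 60/(7.62+4.72+60) = 60/72.34 = 0.8294.

0.8294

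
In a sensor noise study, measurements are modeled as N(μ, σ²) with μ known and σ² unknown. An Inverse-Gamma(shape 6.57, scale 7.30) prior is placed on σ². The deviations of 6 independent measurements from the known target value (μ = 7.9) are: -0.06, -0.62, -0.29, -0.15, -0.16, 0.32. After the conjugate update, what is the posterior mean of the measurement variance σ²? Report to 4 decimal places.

0.8881

With known mean μ and an Inverse-Gamma(α, β) prior on σ², the Normal likelihood is conjugate: posterior is Inv-Gamma(α + n/2, β + Σ(xᵢ−μ)²/2).
Σ(xᵢ−μ)² = (-0.06)² + (-0.62)² + (-0.29)² + (-0.15)² + (-0.16)² + (0.32)² = 0.6226.
Posterior: Inv-Gamma(6.57 + 6/2, 7.30 + 0.6226/2) = Inv-Gamma(9.57, 7.61130).
E[σ²|data] = β/(α−1) = 7.61130/8.57 = 0.8881.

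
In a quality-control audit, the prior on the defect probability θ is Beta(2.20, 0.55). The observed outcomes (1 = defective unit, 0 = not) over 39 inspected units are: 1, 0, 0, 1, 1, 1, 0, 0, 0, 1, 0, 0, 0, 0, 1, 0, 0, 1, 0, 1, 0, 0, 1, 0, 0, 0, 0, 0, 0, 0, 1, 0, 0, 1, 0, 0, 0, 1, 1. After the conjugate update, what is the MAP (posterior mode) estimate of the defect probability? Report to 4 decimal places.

The Beta prior is conjugate to a Binomial/Bernoulli likelihood; the update adds successes to α and failures to β.
Posterior: Beta(α+k, β+n−k) = Beta(2.20+13, 0.55+26) = Beta(15.20, 26.55).
Mode of Beta(a,b) for a,b>1 is (a−1)/(a+b−2) = 14.20/39.75 = 0.3572.

0.3572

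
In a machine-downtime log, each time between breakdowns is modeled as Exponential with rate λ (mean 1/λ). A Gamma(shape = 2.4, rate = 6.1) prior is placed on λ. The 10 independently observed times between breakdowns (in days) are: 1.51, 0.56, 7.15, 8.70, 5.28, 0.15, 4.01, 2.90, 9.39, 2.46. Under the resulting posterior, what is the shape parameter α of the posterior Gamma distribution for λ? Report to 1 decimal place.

12.4

With a Gamma(shape α, rate β) prior on the exponential rate λ, the posterior after n observations with total T = Σxᵢ is Gamma(α+n, β+T).
Sum of observations T = 42.11 days; n = 10.
Posterior: Gamma(2.4+10, 6.1+42.11) = Gamma(12.4, 48.21).
Posterior α = 12.4.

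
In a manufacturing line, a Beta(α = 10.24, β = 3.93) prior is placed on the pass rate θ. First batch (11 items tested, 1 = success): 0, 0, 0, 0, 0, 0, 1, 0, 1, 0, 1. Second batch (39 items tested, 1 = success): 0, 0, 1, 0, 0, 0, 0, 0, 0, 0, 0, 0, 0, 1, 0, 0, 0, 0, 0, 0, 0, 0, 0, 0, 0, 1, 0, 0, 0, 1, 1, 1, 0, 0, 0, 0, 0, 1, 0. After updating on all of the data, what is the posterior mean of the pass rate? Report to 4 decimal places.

The Beta prior is conjugate to a Binomial/Bernoulli likelihood; the update adds successes to α and failures to β.
After batch 1: Beta(10.24+3, 3.93+8) = Beta(13.24, 11.93).
After batch 2: Beta(13.24+7, 11.93+32) = Beta(20.24, 43.93).
Posterior mean = α/(α+β) = 20.24/64.17 = 0.3154.

0.3154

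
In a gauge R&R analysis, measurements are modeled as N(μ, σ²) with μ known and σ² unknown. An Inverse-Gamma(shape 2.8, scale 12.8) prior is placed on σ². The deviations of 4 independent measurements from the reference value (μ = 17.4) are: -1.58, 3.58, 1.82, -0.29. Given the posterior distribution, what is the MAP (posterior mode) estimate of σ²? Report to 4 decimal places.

With known mean μ and an Inverse-Gamma(α, β) prior on σ², the Normal likelihood is conjugate: posterior is Inv-Gamma(α + n/2, β + Σ(xᵢ−μ)²/2).
Σ(xᵢ−μ)² = (-1.58)² + (3.58)² + (1.82)² + (-0.29)² = 18.7093.
Posterior: Inv-Gamma(2.8 + 4/2, 12.8 + 18.7093/2) = Inv-Gamma(4.80, 22.15465).
Mode = β/(α+1) = 22.15465/5.80 = 3.8198.

3.8198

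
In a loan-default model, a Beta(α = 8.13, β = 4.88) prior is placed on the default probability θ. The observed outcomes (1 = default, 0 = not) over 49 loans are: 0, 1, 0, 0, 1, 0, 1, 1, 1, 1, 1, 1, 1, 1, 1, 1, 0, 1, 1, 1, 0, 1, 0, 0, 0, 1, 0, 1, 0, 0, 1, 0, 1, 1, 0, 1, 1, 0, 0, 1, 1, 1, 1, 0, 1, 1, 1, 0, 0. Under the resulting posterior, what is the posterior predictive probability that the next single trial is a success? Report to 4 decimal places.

The Beta prior is conjugate to a Binomial/Bernoulli likelihood; the update adds successes to α and failures to β.
Posterior: Beta(α+k, β+n−k) = Beta(8.13+30, 4.88+19) = Beta(38.13, 23.88).
For a single future Bernoulli trial, P(success | data) = α/(α+β) = 0.6149.

0.6149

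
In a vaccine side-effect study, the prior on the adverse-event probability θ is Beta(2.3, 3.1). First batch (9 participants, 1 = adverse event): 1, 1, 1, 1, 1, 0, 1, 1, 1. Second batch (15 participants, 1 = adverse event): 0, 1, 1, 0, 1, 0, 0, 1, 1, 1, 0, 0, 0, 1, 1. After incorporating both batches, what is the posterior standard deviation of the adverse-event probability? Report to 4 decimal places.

0.0879

The Beta prior is conjugate to a Binomial/Bernoulli likelihood; the update adds successes to α and failures to β.
After batch 1: Beta(2.3+8, 3.1+1) = Beta(10.3, 4.1).
After batch 2: Beta(10.3+8, 4.1+7) = Beta(18.3, 11.1).
Var = αβ/((α+β)²(α+β+1)) = 18.3·11.1/(29.4²·30.4) = 0.00773047; SD = √0.00773047 = 0.0879.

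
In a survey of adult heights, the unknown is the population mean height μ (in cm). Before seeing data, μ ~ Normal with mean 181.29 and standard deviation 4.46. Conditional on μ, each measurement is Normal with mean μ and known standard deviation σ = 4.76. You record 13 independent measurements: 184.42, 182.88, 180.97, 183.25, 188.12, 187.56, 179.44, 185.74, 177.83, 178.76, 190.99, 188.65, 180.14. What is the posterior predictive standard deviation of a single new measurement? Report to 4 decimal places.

4.9255

For Normal data with known variance σ², a Normal(μ₀, σ₀²) prior on μ is conjugate. Posterior precision = 1/σ₀² + n/σ²; posterior mean is the precision-weighted average of μ₀ and x̄.
σ₀² = 4.46² = 19.8916, σ² = 4.76² = 22.6576; σ² + n·σ₀² = 22.6576 + 13·19.8916 = 281.2484.
Posterior precision = 1/σ₀² + n/σ² = 1/19.8916 + 13/22.6576 = (σ² + n·σ₀²)/(σ₀²σ²) = 281.2484/(19.8916·22.6576); posterior variance σₙ² = σ₀²σ²/(σ² + n·σ₀²) = 19.8916·22.6576/281.2484 = 1.602483.
Predictive variance for one new observation = σₙ² + σ² = 19.8916·22.6576/281.2484 + 22.6576 = σ²·(σ₀² + 281.2484)/281.2484 = 22.6576·301.14/281.2484 = 24.260083; SD = √(22.6576·301.14/281.2484) = 4.9255.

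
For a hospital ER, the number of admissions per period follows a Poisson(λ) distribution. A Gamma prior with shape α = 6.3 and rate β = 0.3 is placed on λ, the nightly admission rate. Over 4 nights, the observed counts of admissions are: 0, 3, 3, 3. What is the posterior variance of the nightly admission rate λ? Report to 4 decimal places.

0.8275

With a Gamma(shape α, rate β) prior, the Poisson likelihood is conjugate: the posterior is Gamma(α + ΣXᵢ, β + n).
Sum of counts S = 9 over n = 4 nights.
Posterior: Gamma(α+S, β+n) = Gamma(6.3+9, 0.3+4) = Gamma(15.3, 4.3).
Var = α/β² = 15.3/4.3² = 0.8275.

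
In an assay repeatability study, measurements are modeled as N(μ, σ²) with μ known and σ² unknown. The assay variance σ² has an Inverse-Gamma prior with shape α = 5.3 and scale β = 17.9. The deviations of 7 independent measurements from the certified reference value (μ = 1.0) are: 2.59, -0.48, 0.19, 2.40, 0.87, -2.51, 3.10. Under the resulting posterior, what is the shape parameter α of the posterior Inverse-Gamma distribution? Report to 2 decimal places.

8.80

With known mean μ and an Inverse-Gamma(α, β) prior on σ², the Normal likelihood is conjugate: posterior is Inv-Gamma(α + n/2, β + Σ(xᵢ−μ)²/2).
Σ(xᵢ−μ)² = (2.59)² + (-0.48)² + (0.19)² + (2.40)² + (0.87)² + (-2.51)² + (3.10)² = 29.4016.
Posterior: Inv-Gamma(5.3 + 7/2, 17.9 + 29.4016/2) = Inv-Gamma(8.80, 32.60080).
Posterior α = 8.80.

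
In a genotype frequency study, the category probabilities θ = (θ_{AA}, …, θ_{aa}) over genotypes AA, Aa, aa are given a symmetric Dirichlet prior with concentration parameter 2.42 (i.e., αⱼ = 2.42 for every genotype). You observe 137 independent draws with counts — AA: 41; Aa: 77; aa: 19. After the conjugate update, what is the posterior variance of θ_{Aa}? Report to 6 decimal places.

0.001703

The Dirichlet prior is conjugate to the Multinomial likelihood: each posterior αⱼ = prior αⱼ + observed count nⱼ.
Posterior concentration: (43.42, 79.42, 21.42), total = 144.26.
Var[θ_j] = α_j(Σα−α_j)/((Σα)²(Σα+1)) = 79.42·64.84/(144.26²·145.26) = 0.001703.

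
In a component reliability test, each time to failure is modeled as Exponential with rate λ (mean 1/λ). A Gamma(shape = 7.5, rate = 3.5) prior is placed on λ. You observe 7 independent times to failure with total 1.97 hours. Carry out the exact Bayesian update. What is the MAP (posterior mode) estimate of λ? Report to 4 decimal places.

2.4680

With a Gamma(shape α, rate β) prior on the exponential rate λ, the posterior after n observations with total T = Σxᵢ is Gamma(α+n, β+T).
Posterior: Gamma(7.5+7, 3.5+1.97) = Gamma(14.5, 5.47).
Mode = (α−1)/β = 2.4680.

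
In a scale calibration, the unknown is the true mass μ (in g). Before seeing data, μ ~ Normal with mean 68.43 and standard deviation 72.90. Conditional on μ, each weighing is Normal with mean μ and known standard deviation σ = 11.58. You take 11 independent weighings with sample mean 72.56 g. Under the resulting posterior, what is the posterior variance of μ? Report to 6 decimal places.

For Normal data with known variance σ², a Normal(μ₀, σ₀²) prior on μ is conjugate. Posterior precision = 1/σ₀² + n/σ²; posterior mean is the precision-weighted average of μ₀ and x̄.
σ₀² = 72.90² = 5314.41, σ² = 11.58² = 134.0964; σ² + n·σ₀² = 134.0964 + 11·5314.41 = 58592.6064.
Posterior precision = 1/σ₀² + n/σ² = 1/5314.41 + 11/134.0964 = (σ² + n·σ₀²)/(σ₀²σ²) = 58592.6064/(5314.41·134.0964); posterior variance σₙ² = σ₀²σ²/(σ² + n·σ₀²) = 5314.41·134.0964/58592.6064 = 12.162682.

12.162682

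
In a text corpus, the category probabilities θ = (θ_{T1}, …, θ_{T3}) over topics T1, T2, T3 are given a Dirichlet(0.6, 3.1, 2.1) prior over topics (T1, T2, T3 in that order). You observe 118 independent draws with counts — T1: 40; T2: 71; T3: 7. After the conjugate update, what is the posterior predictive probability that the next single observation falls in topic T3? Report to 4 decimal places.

0.0735

The Dirichlet prior is conjugate to the Multinomial likelihood: each posterior αⱼ = prior αⱼ + observed count nⱼ.
Posterior concentration: (40.6, 74.1, 9.1), total = 123.8.
P(next = T3 | data) = α_{T3}/Σα = 0.0735.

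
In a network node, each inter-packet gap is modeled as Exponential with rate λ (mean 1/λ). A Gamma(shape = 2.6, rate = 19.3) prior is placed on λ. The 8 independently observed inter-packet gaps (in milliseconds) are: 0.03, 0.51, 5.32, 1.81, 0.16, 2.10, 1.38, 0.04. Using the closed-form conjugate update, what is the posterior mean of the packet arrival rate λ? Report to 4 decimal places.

With a Gamma(shape α, rate β) prior on the exponential rate λ, the posterior after n observations with total T = Σxᵢ is Gamma(α+n, β+T).
Sum of observations T = 11.35 milliseconds; n = 8.
Posterior: Gamma(2.6+8, 19.3+11.35) = Gamma(10.6, 30.65).
Posterior mean of λ = α/β = 10.6/30.65 = 0.3458.

0.3458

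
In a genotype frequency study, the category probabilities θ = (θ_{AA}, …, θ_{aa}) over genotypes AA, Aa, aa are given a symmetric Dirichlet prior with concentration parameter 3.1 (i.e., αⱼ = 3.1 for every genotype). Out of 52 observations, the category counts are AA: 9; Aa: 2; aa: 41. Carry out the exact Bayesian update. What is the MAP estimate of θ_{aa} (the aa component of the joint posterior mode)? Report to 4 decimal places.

The Dirichlet prior is conjugate to the Multinomial likelihood: each posterior αⱼ = prior αⱼ + observed count nⱼ.
Posterior concentration: (12.1, 5.1, 44.1), total = 61.3.
Joint mode component: (α_{aa}−1)/(Σα−K) = 43.1/58.3 = 0.7393.

0.7393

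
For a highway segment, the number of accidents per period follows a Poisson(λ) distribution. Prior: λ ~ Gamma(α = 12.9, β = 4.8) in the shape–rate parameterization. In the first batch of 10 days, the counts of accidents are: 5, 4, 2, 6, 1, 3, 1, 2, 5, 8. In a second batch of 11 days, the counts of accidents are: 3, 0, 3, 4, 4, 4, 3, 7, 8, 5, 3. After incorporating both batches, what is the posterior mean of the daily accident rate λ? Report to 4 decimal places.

With a Gamma(shape α, rate β) prior, the Poisson likelihood is conjugate: the posterior is Gamma(α + ΣXᵢ, β + n).
Batch 1: sum of counts S = 37 over n = 10 days.
After batch 1: Gamma(α+S, β+n) = Gamma(12.9+37, 4.8+10) = Gamma(49.9, 14.8).
Batch 2: sum of counts S = 44 over n = 11 days.
After batch 2: Gamma(α+S, β+n) = Gamma(49.9+44, 14.8+11) = Gamma(93.9, 25.8).
Posterior mean = α/β = 93.9/25.8 = 3.6395.

3.6395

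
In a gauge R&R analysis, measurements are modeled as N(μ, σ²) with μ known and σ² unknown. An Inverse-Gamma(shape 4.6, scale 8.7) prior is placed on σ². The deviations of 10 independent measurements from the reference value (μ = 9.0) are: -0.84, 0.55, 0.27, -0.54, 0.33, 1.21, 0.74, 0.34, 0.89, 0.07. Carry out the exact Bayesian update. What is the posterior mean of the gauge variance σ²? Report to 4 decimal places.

With known mean μ and an Inverse-Gamma(α, β) prior on σ², the Normal likelihood is conjugate: posterior is Inv-Gamma(α + n/2, β + Σ(xᵢ−μ)²/2).
Σ(xᵢ−μ)² = (-0.84)² + (0.55)² + (0.27)² + (-0.54)² + (0.33)² + (1.21)² + (0.74)² + (0.34)² + (0.89)² + (0.07)² = 4.4058.
Posterior: Inv-Gamma(4.6 + 10/2, 8.7 + 4.4058/2) = Inv-Gamma(9.60, 10.90290).
E[σ²|data] = β/(α−1) = 10.90290/8.60 = 1.2678.

1.2678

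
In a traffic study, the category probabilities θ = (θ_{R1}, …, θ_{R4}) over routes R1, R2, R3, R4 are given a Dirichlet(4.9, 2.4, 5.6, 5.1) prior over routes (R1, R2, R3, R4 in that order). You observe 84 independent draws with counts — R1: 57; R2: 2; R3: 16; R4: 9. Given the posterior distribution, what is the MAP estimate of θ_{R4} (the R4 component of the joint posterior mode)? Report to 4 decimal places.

The Dirichlet prior is conjugate to the Multinomial likelihood: each posterior αⱼ = prior αⱼ + observed count nⱼ.
Posterior concentration: (61.9, 4.4, 21.6, 14.1), total = 102.0.
Joint mode component: (α_{R4}−1)/(Σα−K) = 13.1/98.0 = 0.1337.

0.1337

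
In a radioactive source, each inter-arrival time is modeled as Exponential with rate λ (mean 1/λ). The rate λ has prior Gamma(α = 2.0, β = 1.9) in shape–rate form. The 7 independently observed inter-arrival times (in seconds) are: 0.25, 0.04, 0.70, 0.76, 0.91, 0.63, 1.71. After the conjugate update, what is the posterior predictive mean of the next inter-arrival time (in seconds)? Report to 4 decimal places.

0.8625

With a Gamma(shape α, rate β) prior on the exponential rate λ, the posterior after n observations with total T = Σxᵢ is Gamma(α+n, β+T).
Sum of observations T = 5.00 seconds; n = 7.
Posterior: Gamma(2.0+7, 1.9+5.00) = Gamma(9.0, 6.90).
The predictive distribution for the next observation is Lomax; its mean is β/(α−1) = 6.90/8.0 = 0.8625.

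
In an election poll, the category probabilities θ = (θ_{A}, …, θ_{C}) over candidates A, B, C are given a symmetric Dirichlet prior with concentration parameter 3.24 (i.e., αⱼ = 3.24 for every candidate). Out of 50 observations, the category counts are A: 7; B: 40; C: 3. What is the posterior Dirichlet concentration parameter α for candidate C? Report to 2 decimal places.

The Dirichlet prior is conjugate to the Multinomial likelihood: each posterior αⱼ = prior αⱼ + observed count nⱼ.
Posterior concentration: (10.24, 43.24, 6.24), total = 59.72.
α_{C} = 3.24 + 3 = 6.24.

6.24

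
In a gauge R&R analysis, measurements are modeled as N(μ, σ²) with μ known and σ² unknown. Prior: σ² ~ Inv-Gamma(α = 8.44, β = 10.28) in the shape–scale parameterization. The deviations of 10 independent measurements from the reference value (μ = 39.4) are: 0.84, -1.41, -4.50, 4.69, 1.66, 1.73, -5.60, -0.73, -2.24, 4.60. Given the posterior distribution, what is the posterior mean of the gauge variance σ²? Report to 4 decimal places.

5.1977

With known mean μ and an Inverse-Gamma(α, β) prior on σ², the Normal likelihood is conjugate: posterior is Inv-Gamma(α + n/2, β + Σ(xᵢ−μ)²/2).
Σ(xᵢ−μ)² = (0.84)² + (-1.41)² + (-4.50)² + (4.69)² + (1.66)² + (1.73)² + (-5.60)² + (-0.73)² + (-2.24)² + (4.60)² = 108.7588.
Posterior: Inv-Gamma(8.44 + 10/2, 10.28 + 108.7588/2) = Inv-Gamma(13.44, 64.65940).
E[σ²|data] = β/(α−1) = 64.65940/12.44 = 5.1977.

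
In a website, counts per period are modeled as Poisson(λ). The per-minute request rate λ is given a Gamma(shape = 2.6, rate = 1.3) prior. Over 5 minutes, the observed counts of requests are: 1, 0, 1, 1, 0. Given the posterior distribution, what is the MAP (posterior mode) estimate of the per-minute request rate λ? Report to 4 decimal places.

With a Gamma(shape α, rate β) prior, the Poisson likelihood is conjugate: the posterior is Gamma(α + ΣXᵢ, β + n).
Sum of counts S = 3 over n = 5 minutes.
Posterior: Gamma(α+S, β+n) = Gamma(2.6+3, 1.3+5) = Gamma(5.6, 6.3).
Mode of Gamma(α,β) for α≥1 is (α−1)/β = 4.6/6.3 = 0.7302.

0.7302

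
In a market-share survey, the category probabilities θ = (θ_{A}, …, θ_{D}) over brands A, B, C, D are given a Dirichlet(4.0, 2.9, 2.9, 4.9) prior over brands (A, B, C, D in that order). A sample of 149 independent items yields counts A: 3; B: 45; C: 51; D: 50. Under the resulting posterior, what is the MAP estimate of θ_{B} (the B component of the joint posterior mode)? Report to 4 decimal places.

The Dirichlet prior is conjugate to the Multinomial likelihood: each posterior αⱼ = prior αⱼ + observed count nⱼ.
Posterior concentration: (7.0, 47.9, 53.9, 54.9), total = 163.7.
Joint mode component: (α_{B}−1)/(Σα−K) = 46.9/159.7 = 0.2937.

0.2937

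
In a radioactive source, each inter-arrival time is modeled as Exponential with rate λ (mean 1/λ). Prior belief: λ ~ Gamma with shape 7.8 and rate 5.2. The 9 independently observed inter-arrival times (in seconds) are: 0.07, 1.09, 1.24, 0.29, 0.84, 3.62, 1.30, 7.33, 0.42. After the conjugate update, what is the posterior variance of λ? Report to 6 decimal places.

0.036684

With a Gamma(shape α, rate β) prior on the exponential rate λ, the posterior after n observations with total T = Σxᵢ is Gamma(α+n, β+T).
Sum of observations T = 16.20 seconds; n = 9.
Posterior: Gamma(7.8+9, 5.2+16.20) = Gamma(16.8, 21.40).
Var = α/β² = 0.036684.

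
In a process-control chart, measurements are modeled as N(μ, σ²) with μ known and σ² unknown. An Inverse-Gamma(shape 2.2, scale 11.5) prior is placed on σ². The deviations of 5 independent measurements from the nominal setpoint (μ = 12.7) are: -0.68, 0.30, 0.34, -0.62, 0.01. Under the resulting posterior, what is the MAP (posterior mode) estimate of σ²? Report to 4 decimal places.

2.1099

With known mean μ and an Inverse-Gamma(α, β) prior on σ², the Normal likelihood is conjugate: posterior is Inv-Gamma(α + n/2, β + Σ(xᵢ−μ)²/2).
Σ(xᵢ−μ)² = (-0.68)² + (0.30)² + (0.34)² + (-0.62)² + (0.01)² = 1.0525.
Posterior: Inv-Gamma(2.2 + 5/2, 11.5 + 1.0525/2) = Inv-Gamma(4.70, 12.02625).
Mode = β/(α+1) = 12.02625/5.70 = 2.1099.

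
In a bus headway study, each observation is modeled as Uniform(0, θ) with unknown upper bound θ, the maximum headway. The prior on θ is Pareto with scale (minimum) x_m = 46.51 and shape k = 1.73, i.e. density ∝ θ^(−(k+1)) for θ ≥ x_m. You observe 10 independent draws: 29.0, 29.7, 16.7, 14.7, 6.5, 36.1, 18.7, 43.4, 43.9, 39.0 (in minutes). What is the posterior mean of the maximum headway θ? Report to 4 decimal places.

50.8446

A Pareto(scale x_m, shape k) prior on the upper bound θ of Uniform(0, θ) is conjugate: posterior is Pareto(max(x_m, max xᵢ), k + n).
Sample maximum = 43.9; prior scale x_m = 46.51 → posterior scale = max = 46.51.
Posterior shape = 1.73 + 10 = 11.73.
E[θ|data] = k·x_m/(k−1) = 11.73·46.51/10.73 = 50.8446.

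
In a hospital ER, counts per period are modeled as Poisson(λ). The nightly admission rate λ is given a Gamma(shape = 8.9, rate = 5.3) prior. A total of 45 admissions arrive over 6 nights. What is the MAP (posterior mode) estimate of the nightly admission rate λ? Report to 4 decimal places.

With a Gamma(shape α, rate β) prior, the Poisson likelihood is conjugate: the posterior is Gamma(α + ΣXᵢ, β + n).
Posterior: Gamma(α+S, β+n) = Gamma(8.9+45, 5.3+6) = Gamma(53.9, 11.3).
Mode of Gamma(α,β) for α≥1 is (α−1)/β = 52.9/11.3 = 4.6814.

4.6814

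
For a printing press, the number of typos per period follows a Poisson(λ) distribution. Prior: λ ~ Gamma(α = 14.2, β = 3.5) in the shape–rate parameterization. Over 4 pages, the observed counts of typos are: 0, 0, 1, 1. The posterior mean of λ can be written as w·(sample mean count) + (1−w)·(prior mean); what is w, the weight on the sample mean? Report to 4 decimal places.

0.5333

With a Gamma(shape α, rate β) prior, the Poisson likelihood is conjugate: the posterior is Gamma(α + ΣXᵢ, β + n).
Posterior mean = (α₀+S)/(β₀+n) = [n/(β₀+n)]·(S/n) + [β₀/(β₀+n)]·(α₀/β₀), so only n and β₀ enter the weight.
Weight on data w = n/(β₀+n) = 4/(3.5+4) = 4/7.5 = 0.5333.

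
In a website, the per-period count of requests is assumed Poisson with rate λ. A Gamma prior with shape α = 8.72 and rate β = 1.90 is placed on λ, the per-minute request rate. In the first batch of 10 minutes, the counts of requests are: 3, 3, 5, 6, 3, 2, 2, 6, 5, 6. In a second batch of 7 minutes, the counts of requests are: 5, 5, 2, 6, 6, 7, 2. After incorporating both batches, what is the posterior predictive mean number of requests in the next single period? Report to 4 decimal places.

4.3767

With a Gamma(shape α, rate β) prior, the Poisson likelihood is conjugate: the posterior is Gamma(α + ΣXᵢ, β + n).
Batch 1: sum of counts S = 41 over n = 10 minutes.
After batch 1: Gamma(α+S, β+n) = Gamma(8.72+41, 1.90+10) = Gamma(49.72, 11.90).
Batch 2: sum of counts S = 33 over n = 7 minutes.
After batch 2: Gamma(α+S, β+n) = Gamma(49.72+33, 11.90+7) = Gamma(82.72, 18.90).
The predictive distribution for one future period is NegBinom with mean α/β = 4.3767.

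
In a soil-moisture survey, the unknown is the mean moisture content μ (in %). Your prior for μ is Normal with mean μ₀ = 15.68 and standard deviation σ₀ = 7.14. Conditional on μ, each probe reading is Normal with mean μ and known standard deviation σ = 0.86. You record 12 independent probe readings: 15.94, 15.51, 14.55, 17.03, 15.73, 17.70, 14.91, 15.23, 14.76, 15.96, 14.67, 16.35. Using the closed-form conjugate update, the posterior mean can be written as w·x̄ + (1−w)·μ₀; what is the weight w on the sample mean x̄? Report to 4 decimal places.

0.9988

For Normal data with known variance σ², a Normal(μ₀, σ₀²) prior on μ is conjugate. Posterior precision = 1/σ₀² + n/σ²; posterior mean is the precision-weighted average of μ₀ and x̄.
σ₀² = 7.14² = 50.9796, σ² = 0.86² = 0.7396. Prior precision 1/σ₀² = 1/50.9796; data precision n/σ² = 12/0.7396.
w = (n/σ²)/(1/σ₀² + n/σ²) = n·σ₀²/(σ² + n·σ₀²) = 12·50.9796/(0.7396 + 12·50.9796) = 611.7552/612.4948 = 0.9988.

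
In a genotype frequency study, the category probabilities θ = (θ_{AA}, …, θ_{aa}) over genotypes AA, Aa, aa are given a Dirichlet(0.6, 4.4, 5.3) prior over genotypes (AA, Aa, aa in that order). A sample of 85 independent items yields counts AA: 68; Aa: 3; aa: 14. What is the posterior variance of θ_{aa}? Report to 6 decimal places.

The Dirichlet prior is conjugate to the Multinomial likelihood: each posterior αⱼ = prior αⱼ + observed count nⱼ.
Posterior concentration: (68.6, 7.4, 19.3), total = 95.3.
Var[θ_j] = α_j(Σα−α_j)/((Σα)²(Σα+1)) = 19.3·76.0/(95.3²·96.3) = 0.001677.

0.001677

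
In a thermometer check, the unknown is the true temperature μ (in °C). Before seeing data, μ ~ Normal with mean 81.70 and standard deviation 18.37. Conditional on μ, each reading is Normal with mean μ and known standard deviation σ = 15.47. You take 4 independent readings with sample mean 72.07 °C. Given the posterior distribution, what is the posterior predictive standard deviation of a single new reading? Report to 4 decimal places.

17.0335

For Normal data with known variance σ², a Normal(μ₀, σ₀²) prior on μ is conjugate. Posterior precision = 1/σ₀² + n/σ²; posterior mean is the precision-weighted average of μ₀ and x̄.
σ₀² = 18.37² = 337.4569, σ² = 15.47² = 239.3209; σ² + n·σ₀² = 239.3209 + 4·337.4569 = 1589.1485.
Posterior precision = 1/σ₀² + n/σ² = 1/337.4569 + 4/239.3209 = (σ² + n·σ₀²)/(σ₀²σ²) = 1589.1485/(337.4569·239.3209); posterior variance σₙ² = σ₀²σ²/(σ² + n·σ₀²) = 337.4569·239.3209/1589.1485 = 50.819976.
Predictive variance for one new observation = σₙ² + σ² = 337.4569·239.3209/1589.1485 + 239.3209 = σ²·(σ₀² + 1589.1485)/1589.1485 = 239.3209·1926.6054/1589.1485 = 290.140876; SD = √(239.3209·1926.6054/1589.1485) = 17.0335.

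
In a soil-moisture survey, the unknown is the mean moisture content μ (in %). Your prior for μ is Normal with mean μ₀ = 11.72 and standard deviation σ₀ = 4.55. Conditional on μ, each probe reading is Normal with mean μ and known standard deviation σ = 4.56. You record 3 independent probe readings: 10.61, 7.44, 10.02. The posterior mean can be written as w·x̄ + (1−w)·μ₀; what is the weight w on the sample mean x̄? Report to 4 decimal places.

For Normal data with known variance σ², a Normal(μ₀, σ₀²) prior on μ is conjugate. Posterior precision = 1/σ₀² + n/σ²; posterior mean is the precision-weighted average of μ₀ and x̄.
σ₀² = 4.55² = 20.7025, σ² = 4.56² = 20.7936. Prior precision 1/σ₀² = 1/20.7025; data precision n/σ² = 3/20.7936.
w = (n/σ²)/(1/σ₀² + n/σ²) = n·σ₀²/(σ² + n·σ₀²) = 3·20.7025/(20.7936 + 3·20.7025) = 62.1075/82.9011 = 0.7492.

0.7492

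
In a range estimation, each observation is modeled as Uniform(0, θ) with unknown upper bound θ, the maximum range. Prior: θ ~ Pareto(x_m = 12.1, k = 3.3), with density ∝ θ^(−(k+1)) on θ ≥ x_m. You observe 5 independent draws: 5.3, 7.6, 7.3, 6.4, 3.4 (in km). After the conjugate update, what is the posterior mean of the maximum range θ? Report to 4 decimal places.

A Pareto(scale x_m, shape k) prior on the upper bound θ of Uniform(0, θ) is conjugate: posterior is Pareto(max(x_m, max xᵢ), k + n).
Sample maximum = 7.6; prior scale x_m = 12.1 → posterior scale = max = 12.1.
Posterior shape = 3.3 + 5 = 8.3.
E[θ|data] = k·x_m/(k−1) = 8.3·12.1/7.3 = 13.7575.

13.7575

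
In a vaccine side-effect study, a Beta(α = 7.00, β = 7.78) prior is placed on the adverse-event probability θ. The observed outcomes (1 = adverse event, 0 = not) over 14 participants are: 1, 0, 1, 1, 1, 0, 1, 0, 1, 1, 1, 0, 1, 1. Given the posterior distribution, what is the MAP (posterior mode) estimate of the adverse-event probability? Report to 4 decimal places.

The Beta prior is conjugate to a Binomial/Bernoulli likelihood; the update adds successes to α and failures to β.
Posterior: Beta(α+k, β+n−k) = Beta(7.00+10, 7.78+4) = Beta(17.00, 11.78).
Mode of Beta(a,b) for a,b>1 is (a−1)/(a+b−2) = 16.00/26.78 = 0.5975.

0.5975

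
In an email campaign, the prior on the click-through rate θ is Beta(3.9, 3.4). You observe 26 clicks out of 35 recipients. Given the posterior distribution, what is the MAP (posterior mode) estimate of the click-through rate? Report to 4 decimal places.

The Beta prior is conjugate to a Binomial/Bernoulli likelihood; the update adds successes to α and failures to β.
Posterior: Beta(α+k, β+n−k) = Beta(3.9+26, 3.4+9) = Beta(29.9, 12.4).
Mode of Beta(a,b) for a,b>1 is (a−1)/(a+b−2) = 28.9/40.3 = 0.7171.

0.7171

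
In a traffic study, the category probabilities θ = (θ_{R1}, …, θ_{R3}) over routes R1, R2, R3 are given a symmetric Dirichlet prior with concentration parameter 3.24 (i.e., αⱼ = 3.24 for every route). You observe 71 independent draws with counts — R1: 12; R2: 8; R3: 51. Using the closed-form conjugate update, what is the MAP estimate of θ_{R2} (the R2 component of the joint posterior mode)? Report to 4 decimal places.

0.1318

The Dirichlet prior is conjugate to the Multinomial likelihood: each posterior αⱼ = prior αⱼ + observed count nⱼ.
Posterior concentration: (15.24, 11.24, 54.24), total = 80.72.
Joint mode component: (α_{R2}−1)/(Σα−K) = 10.24/77.72 = 0.1318.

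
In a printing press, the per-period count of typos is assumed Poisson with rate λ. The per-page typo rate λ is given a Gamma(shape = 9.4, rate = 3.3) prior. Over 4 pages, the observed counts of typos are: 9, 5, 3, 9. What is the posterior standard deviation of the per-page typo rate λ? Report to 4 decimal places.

With a Gamma(shape α, rate β) prior, the Poisson likelihood is conjugate: the posterior is Gamma(α + ΣXᵢ, β + n).
Sum of counts S = 26 over n = 4 pages.
Posterior: Gamma(α+S, β+n) = Gamma(9.4+26, 3.3+4) = Gamma(35.4, 7.3).
SD = √α/β = √35.4/7.3 = 0.8150.

0.8150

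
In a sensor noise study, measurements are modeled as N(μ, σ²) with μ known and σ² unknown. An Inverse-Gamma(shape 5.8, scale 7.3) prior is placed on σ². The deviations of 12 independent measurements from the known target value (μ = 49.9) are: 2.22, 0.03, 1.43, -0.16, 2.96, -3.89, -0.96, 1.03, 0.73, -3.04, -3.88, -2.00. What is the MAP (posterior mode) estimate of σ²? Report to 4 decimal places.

2.9807

With known mean μ and an Inverse-Gamma(α, β) prior on σ², the Normal likelihood is conjugate: posterior is Inv-Gamma(α + n/2, β + Σ(xᵢ−μ)²/2).
Σ(xᵢ−μ)² = (2.22)² + (0.03)² + (1.43)² + (-0.16)² + (2.96)² + (-3.89)² + (-0.96)² + (1.03)² + (0.73)² + (-3.04)² + (-3.88)² + (-2.00)² = 61.7049.
Posterior: Inv-Gamma(5.8 + 12/2, 7.3 + 61.7049/2) = Inv-Gamma(11.80, 38.15245).
Mode = β/(α+1) = 38.15245/12.80 = 2.9807.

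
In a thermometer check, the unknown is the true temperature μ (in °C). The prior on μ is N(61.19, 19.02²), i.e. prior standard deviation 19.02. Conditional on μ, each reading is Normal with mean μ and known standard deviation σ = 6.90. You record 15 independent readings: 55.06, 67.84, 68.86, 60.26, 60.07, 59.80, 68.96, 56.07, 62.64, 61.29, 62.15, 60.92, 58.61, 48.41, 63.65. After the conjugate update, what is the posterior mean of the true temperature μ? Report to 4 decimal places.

For Normal data with known variance σ², a Normal(μ₀, σ₀²) prior on μ is conjugate. Posterior precision = 1/σ₀² + n/σ²; posterior mean is the precision-weighted average of μ₀ and x̄.
Σxᵢ = 55.06 + 67.84 + 68.86 + 60.26 + 60.07 + 59.80 + 68.96 + 56.07 + 62.64 + 61.29 + 62.15 + 60.92 + 58.61 + 48.41 + 63.65 = 914.59, so n·x̄ = 914.59.
σ₀² = 19.02² = 361.7604, σ² = 6.90² = 47.61; σ² + n·σ₀² = 47.61 + 15·361.7604 = 5474.016.
Posterior mean = (μ₀/σ₀² + n·x̄/σ²)/(1/σ₀² + n/σ²) = (σ²·μ₀ + σ₀²·n·x̄)/(σ² + n·σ₀²) = (47.61·61.19 + 361.7604·914.59)/5474.016 = 333775.700136/5474.016 = 60.9746.

60.9746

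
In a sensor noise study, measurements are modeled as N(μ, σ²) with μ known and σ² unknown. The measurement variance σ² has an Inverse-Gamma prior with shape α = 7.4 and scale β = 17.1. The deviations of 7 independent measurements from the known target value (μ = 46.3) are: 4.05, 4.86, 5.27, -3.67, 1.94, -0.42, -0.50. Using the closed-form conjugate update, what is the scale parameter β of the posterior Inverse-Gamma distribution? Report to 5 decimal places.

With known mean μ and an Inverse-Gamma(α, β) prior on σ², the Normal likelihood is conjugate: posterior is Inv-Gamma(α + n/2, β + Σ(xᵢ−μ)²/2).
Σ(xᵢ−μ)² = (4.05)² + (4.86)² + (5.27)² + (-3.67)² + (1.94)² + (-0.42)² + (-0.50)² = 85.4539.
Posterior: Inv-Gamma(7.4 + 7/2, 17.1 + 85.4539/2) = Inv-Gamma(10.90, 59.82695).
Posterior β = 59.82695.

59.82695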